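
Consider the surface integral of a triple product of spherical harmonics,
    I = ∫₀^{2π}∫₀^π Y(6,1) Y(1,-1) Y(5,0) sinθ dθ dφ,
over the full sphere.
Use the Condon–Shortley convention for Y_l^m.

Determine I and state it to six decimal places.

Checks pass: Σm=0; 12 even; l₃=5∈[5,7].
(2·6+1)(2·1+1)(2·5+1) = 429
Δ: 2! 10! 0! / 13! → 1/858
sum: t=1:−1/14400 = -1/14400
3j²(6 1 5; 0 0 0) = Δ·Π!·Σ² = 6/143  (sign +1)
sum: t=0:+1/28800 = 1/28800
3j²(6 1 5; 1 -1 0) = Δ·Π!·Σ² = 7/286  (sign -1)
combine: 4πI² = 429·6/143·7/286 = 63/143
take √, sign -1: I = -0.18723944

-0.187239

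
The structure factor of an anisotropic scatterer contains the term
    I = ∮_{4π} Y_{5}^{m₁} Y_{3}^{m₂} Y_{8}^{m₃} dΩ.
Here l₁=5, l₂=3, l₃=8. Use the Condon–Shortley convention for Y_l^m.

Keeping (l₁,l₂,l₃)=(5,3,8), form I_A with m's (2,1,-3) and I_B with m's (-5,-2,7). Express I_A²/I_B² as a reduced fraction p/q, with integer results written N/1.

Same 5,3,8: normalisation and zero-m 3j drop out of the ratio.
A: Δ: 0! 10! 6! / 17! → 1/136136; sum: t=0:+1/1451520 = 1/1451520; 3j²(5 3 8; 2 1 -3) = Δ·Π!·Σ² = 75/3094  (sign -1)
B: Δ: 0! 10! 6! / 17! → 1/136136; sum: t=0:+1/435456000 = 1/435456000; 3j²(5 3 8; -5 -2 7) = Δ·Π!·Σ² = 3/136  (sign -1)
I_A²/I_B² = (75/3094)/(3/136) = 100/91

100/91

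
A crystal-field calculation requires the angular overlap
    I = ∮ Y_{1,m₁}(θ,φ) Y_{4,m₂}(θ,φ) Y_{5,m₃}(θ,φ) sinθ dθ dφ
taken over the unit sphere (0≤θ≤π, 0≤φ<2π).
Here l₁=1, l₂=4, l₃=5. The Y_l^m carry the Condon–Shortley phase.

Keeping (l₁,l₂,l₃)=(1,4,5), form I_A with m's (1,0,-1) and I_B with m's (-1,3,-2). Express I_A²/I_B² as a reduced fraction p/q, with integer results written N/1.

5/1

Same 1,4,5: normalisation and zero-m 3j drop out of the ratio.
A: Δ: 0! 2! 8! / 11! → 1/495; sum: t=0:+1/1152 = 1/1152; 3j²(1 4 5; 1 0 -1) = Δ·Π!·Σ² = 1/33  (sign +1)
B: Δ: 0! 2! 8! / 11! → 1/495; sum: t=0:+1/10080 = 1/10080; 3j²(1 4 5; -1 3 -2) = Δ·Π!·Σ² = 1/165  (sign -1)
I_A²/I_B² = (1/33)/(1/165) = 5/1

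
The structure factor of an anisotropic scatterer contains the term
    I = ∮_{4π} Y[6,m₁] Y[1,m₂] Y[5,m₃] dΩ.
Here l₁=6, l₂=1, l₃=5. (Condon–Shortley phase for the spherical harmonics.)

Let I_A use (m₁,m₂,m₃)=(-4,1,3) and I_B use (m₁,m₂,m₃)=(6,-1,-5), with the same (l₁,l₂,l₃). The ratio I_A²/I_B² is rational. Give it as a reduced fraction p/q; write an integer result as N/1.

15/22

Shared (l₁,l₂,l₃)=(6,1,5): N and (l;000)² cancel in I_A²/I_B².
A: Δ = 2!·10!·0!/13! = 1/858; Racah Σ t=2..2: t=2:+1/161280 = 1/161280; ⇒ 3j(6 1 5; -4 1 3)² = 15/286, sgn +1
B: Δ = 2!·10!·0!/13! = 1/858; Racah Σ t=0..0: t=0:+1/7257600 = 1/7257600; ⇒ 3j(6 1 5; 6 -1 -5)² = 1/13, sgn +1
I_A²/I_B² = (15/286)/(1/13) = 15/22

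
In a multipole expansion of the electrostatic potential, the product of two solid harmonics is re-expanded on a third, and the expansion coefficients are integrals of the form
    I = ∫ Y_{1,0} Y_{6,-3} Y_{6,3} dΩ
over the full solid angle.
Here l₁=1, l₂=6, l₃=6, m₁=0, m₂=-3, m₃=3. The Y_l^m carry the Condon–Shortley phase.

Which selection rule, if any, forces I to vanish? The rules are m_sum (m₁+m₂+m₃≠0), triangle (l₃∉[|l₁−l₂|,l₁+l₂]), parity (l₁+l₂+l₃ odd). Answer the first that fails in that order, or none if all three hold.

parity

Σmᵢ = 0  ✓
l₃∈[|l₁−l₂|,l₁+l₂]=[5,7], have l₃=6  ✓
Σlᵢ = 13 ⇒ odd  ✗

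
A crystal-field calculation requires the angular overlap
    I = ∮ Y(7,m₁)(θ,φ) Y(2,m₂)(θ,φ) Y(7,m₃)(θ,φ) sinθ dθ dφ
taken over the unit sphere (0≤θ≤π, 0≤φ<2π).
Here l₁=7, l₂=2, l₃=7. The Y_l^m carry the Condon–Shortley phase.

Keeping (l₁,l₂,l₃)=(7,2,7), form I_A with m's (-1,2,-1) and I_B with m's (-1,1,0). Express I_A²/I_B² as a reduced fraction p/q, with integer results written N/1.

Shared (l₁,l₂,l₃)=(7,2,7): N and (l;000)² cancel in I_A²/I_B².
A: Δ = 2!·12!·2!/17! = 1/185640; Racah Σ t=2..2: t=2:+1/2073600 = 1/2073600; ⇒ 3j(7 2 7; -1 2 -1)² = 28/1105, sgn +1
B: Δ = 2!·12!·2!/17! = 1/185640; Racah Σ t=1..2: t=1:−1/1209600 t=2:+1/1036800 = 1/7257600; ⇒ 3j(7 2 7; -1 1 0)² = 1/2210, sgn -1
I_A²/I_B² = (28/1105)/(1/2210) = 56/1

56/1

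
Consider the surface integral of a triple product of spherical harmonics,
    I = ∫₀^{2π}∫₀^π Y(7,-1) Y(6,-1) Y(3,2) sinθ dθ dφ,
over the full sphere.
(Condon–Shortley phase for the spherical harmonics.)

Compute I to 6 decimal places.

Rules hold: Σm=0, L=16 even, 1≤3≤13.
N = 15·13·7 = 1365
Δ = 10!·4!·2!/17! = 1/2042040
Racah Σ t=4..6: t=4:+1/207360 t=5:−1/57600 t=6:+1/207360 = -1/129600
⇒ 3j(7 6 3; 0 0 0)² = 168/12155, sgn +1
Racah Σ t=4..5: t=4:+1/414720 t=5:−1/172800 = -7/2073600
⇒ 3j(7 6 3; -1 -1 2)² = 343/29172, sgn +1
4πI² = N·(3j₀)²·(3jₘ)² = 100842/454597
I = +1·√(0.221827/4π) = 0.13286253

0.132863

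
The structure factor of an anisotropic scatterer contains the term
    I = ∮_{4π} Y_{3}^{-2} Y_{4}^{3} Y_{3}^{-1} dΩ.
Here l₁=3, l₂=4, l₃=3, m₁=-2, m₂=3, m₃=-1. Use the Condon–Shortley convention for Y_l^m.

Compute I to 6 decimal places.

-0.095955

Checks pass: Σm=0; 10 even; l₃=3∈[1,7].
(2·3+1)(2·4+1)(2·3+1) = 441
Δ: 4! 2! 4! / 11! → 1/34650
sum: t=1:−1/72 t=2:+1/16 t=3:−1/72 = 5/144
3j²(3 4 3; 0 0 0) = Δ·Π!·Σ² = 2/77  (sign -1)
sum: t=3:−1/288 t=4:+1/144 = 1/288
3j²(3 4 3; -2 3 -1) = Δ·Π!·Σ² = 1/99  (sign +1)
combine: 4πI² = 441·2/77·1/99 = 14/121
take √, sign -1: I = -0.09595473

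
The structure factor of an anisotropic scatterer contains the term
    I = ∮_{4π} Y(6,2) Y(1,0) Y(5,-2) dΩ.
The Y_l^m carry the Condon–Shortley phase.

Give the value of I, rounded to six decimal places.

Checks pass: Σm=0; 12 even; l₃=5∈[5,7].
(2·6+1)(2·1+1)(2·5+1) = 429
Δ: 2! 10! 0! / 13! → 1/858
sum: t=1:−1/14400 = -1/14400
3j²(6 1 5; 0 0 0) = Δ·Π!·Σ² = 6/143  (sign +1)
sum: t=1:−1/30240 = -1/30240
3j²(6 1 5; 2 0 -2) = Δ·Π!·Σ² = 16/429  (sign +1)
combine: 4πI² = 429·6/143·16/429 = 96/143
take √, sign +1: I = 0.23113338

0.231133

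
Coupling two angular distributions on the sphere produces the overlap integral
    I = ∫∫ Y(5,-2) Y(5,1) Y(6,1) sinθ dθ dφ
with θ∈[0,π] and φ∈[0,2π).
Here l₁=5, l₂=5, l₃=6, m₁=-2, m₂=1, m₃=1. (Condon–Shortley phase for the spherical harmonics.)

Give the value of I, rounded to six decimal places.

m-sum 0 ✓  L=16 even ✓  0≤6≤10 ✓
Π(2lᵢ+1) = 11×11×13 = 1573
triangle coeff Δ(5,5,6) = 1/28588560
Σ_t [0,4]: t=0:+1/345600 t=1:−1/13824 t=2:+1/5184 t=3:−1/13824 t=4:+1/345600 = 7/129600
(3j)²=80/7293 [(5 5 6; 0 0 0)], sign=+1
Σ_t [1,4]: t=1:−1/518400 t=2:+1/23040 t=3:−1/10368 t=4:+1/41472 = -1/32400
(3j)²=128/12155 [(5 5 6; -2 1 1)], sign=+1
⇒ 4πI² = 2048/11271
I = (+1)√(2048/11271/(4π)) = 0.12024827

0.120248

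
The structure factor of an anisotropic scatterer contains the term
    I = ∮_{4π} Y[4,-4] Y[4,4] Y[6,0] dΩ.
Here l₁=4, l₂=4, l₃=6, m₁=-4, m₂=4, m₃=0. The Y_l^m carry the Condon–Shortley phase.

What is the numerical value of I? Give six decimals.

m-sum 0 ✓  L=14 even ✓  0≤6≤8 ✓
Π(2lᵢ+1) = 9×9×13 = 1053
triangle coeff Δ(4,4,6) = 1/1261260
Σ_t [0,2]: t=0:+1/4608 t=1:−1/1296 t=2:+1/4608 = -7/20736
(3j)²=20/1287 [(4 4 6; 0 0 0)], sign=-1
Σ_t [2,2]: t=2:+1/1036800 = 1/1036800
(3j)²=4/6435 [(4 4 6; -4 4 0)], sign=+1
⇒ 4πI² = 16/1573
I = (-1)√(16/1573/(4π)) = -0.02845055

-0.028451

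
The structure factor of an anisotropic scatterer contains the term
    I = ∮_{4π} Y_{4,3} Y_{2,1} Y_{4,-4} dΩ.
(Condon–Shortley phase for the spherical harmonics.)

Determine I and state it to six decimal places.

0.198645

Checks pass: Σm=0; 10 even; l₃=4∈[2,6].
(2·4+1)(2·2+1)(2·4+1) = 405
Δ: 2! 6! 2! / 11! → 1/13860
sum: t=0:+1/192 t=1:−1/36 t=2:+1/192 = -5/288
3j²(4 2 4; 0 0 0) = Δ·Π!·Σ² = 20/693  (sign -1)
sum: t=1:−1/1440 = -1/1440
3j²(4 2 4; 3 1 -4) = Δ·Π!·Σ² = 7/165  (sign -1)
combine: 4πI² = 405·20/693·7/165 = 60/121
take √, sign +1: I = 0.19864517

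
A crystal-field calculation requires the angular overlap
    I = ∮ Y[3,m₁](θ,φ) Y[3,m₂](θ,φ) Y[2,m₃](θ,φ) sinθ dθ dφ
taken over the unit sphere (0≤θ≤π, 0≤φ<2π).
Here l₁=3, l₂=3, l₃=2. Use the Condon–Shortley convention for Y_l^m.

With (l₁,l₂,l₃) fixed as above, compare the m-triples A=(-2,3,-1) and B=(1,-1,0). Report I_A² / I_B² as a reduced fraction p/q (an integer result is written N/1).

25/9

Shared (l₁,l₂,l₃)=(3,3,2): N and (l;000)² cancel in I_A²/I_B².
A: Δ = 4!·2!·2!/9! = 1/3780; Racah Σ t=4..4: t=4:+1/48 = 1/48; ⇒ 3j(3 3 2; -2 3 -1)² = 5/84, sgn -1
B: Δ = 4!·2!·2!/9! = 1/3780; Racah Σ t=0..2: t=0:+1/96 t=1:−1/6 t=2:+1/16 = -3/32; ⇒ 3j(3 3 2; 1 -1 0)² = 3/140, sgn -1
I_A²/I_B² = (5/84)/(3/140) = 25/9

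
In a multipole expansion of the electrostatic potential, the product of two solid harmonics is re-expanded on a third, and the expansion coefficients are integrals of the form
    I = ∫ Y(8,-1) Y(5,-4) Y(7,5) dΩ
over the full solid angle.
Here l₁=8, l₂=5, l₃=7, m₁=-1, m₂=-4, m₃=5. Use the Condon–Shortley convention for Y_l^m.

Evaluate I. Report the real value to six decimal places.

-0.135147

Checks pass: Σm=0; 20 even; l₃=7∈[3,13].
(2·8+1)(2·5+1)(2·7+1) = 2805
Δ: 6! 10! 4! / 21! → 1/814773960
sum: t=1:−1/87091200 t=2:+1/4976640 t=3:−1/2073600 t=4:+1/4976640 t=5:−1/87091200 = -1/9676800
3j²(8 5 7; 0 0 0) = Δ·Π!·Σ² = 360/46189  (sign +1)
sum: t=0:+1/1567641600 t=1:−1/232243200 = -23/6270566400
3j²(8 5 7; -1 -4 5) = Δ·Π!·Σ² = 529/50388  (sign -1)
combine: 4πI² = 2805·360/46189·529/50388 = 238050/1037153
take √, sign -1: I = -0.13514742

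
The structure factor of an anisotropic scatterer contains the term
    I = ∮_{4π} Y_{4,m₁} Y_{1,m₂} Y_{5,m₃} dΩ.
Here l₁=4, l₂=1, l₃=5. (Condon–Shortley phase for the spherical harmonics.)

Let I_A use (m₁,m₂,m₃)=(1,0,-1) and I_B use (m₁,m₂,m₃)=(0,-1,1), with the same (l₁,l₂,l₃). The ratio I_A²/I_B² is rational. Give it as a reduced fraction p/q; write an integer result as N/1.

8/5

Shared (l₁,l₂,l₃)=(4,1,5): N and (l;000)² cancel in I_A²/I_B².
A: Δ = 0!·8!·2!/11! = 1/495; Racah Σ t=0..0: t=0:+1/720 = 1/720; ⇒ 3j(4 1 5; 1 0 -1)² = 8/165, sgn +1
B: Δ = 0!·8!·2!/11! = 1/495; Racah Σ t=0..0: t=0:+1/1152 = 1/1152; ⇒ 3j(4 1 5; 0 -1 1)² = 1/33, sgn +1
I_A²/I_B² = (8/165)/(1/33) = 8/5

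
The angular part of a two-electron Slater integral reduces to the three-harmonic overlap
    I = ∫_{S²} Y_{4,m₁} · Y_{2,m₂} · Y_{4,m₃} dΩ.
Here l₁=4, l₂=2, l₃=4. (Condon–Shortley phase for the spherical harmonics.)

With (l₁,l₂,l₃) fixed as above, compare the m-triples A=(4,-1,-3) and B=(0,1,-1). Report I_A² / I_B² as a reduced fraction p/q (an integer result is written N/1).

Same 4,2,4: normalisation and zero-m 3j drop out of the ratio.
A: Δ: 2! 6! 2! / 11! → 1/13860; sum: t=0:+1/1440 = 1/1440; 3j²(4 2 4; 4 -1 -3) = Δ·Π!·Σ² = 7/165  (sign -1)
B: Δ: 2! 6! 2! / 11! → 1/13860; sum: t=1:−1/72 t=2:+1/96 = -1/288; 3j²(4 2 4; 0 1 -1) = Δ·Π!·Σ² = 1/462  (sign +1)
I_A²/I_B² = (7/165)/(1/462) = 98/5

98/5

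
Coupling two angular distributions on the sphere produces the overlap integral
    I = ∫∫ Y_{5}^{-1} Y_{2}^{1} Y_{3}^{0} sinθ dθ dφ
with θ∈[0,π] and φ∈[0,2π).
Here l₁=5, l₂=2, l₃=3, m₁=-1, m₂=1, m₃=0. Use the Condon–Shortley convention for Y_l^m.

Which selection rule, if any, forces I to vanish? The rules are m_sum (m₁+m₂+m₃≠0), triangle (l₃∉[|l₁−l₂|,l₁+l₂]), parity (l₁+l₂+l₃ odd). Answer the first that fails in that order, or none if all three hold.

none

m₁+m₂+m₃ = -1 + 1 + 0 = 0  ✓
triangle: |5−2|=3 ≤ l₃=3 ≤ 5+2=7  ✓
parity: l₁+l₂+l₃ = 10 is even  ✓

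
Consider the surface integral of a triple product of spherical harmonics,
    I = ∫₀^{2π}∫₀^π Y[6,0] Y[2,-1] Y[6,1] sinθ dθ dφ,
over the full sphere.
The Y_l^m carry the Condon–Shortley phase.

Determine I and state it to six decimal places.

Checks pass: Σm=0; 14 even; l₃=6∈[4,8].
(2·6+1)(2·2+1)(2·6+1) = 845
Δ: 2! 10! 2! / 15! → 1/90090
sum: t=0:+1/69120 t=1:−1/14400 t=2:+1/69120 = -7/172800
3j²(6 2 6; 0 0 0) = Δ·Π!·Σ² = 14/715  (sign -1)
sum: t=0:+1/34560 t=1:−1/28800 = -1/172800
3j²(6 2 6; 0 -1 1) = Δ·Π!·Σ² = 1/1430  (sign +1)
combine: 4πI² = 845·14/715·1/1430 = 7/605
take √, sign -1: I = -0.03034355

-0.030344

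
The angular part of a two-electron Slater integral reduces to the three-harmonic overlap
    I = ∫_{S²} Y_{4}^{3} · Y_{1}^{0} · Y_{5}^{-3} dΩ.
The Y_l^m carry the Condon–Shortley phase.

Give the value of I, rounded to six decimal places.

-0.196426

Rules hold: Σm=0, L=10 even, 3≤5≤5.
N = 9·3·11 = 297
Δ = 0!·8!·2!/11! = 1/495
Racah Σ t=0..0: t=0:+1/576 = 1/576
⇒ 3j(4 1 5; 0 0 0)² = 5/99, sgn -1
Racah Σ t=0..0: t=0:+1/5040 = 1/5040
⇒ 3j(4 1 5; 3 0 -3)² = 16/495, sgn +1
4πI² = N·(3j₀)²·(3jₘ)² = 16/33
I = -1·√(0.484848/4π) = -0.19642560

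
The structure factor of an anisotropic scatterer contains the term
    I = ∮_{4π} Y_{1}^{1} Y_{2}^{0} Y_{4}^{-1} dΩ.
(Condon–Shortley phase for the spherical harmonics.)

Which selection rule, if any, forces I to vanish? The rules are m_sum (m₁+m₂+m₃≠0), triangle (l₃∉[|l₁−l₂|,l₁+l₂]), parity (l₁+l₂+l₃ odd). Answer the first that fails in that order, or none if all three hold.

Σmᵢ = 0  ✓
l₃∈[|l₁−l₂|,l₁+l₂]=[1,3], have l₃=4  ✗
Σlᵢ = 7 ⇒ odd

triangle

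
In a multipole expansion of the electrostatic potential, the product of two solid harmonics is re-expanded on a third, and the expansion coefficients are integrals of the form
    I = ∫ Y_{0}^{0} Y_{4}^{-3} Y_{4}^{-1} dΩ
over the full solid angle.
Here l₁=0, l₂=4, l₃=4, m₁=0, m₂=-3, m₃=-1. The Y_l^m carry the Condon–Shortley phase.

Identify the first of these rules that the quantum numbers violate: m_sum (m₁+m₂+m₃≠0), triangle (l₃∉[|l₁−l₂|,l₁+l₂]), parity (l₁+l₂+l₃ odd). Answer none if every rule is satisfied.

azimuthal sum: 0 − 3 − 1 = -4  ✗
4 ≤ 4 ≤ 4 (triangle on l)
L = 0 + 4 + 4 = 8 (even)

m_sum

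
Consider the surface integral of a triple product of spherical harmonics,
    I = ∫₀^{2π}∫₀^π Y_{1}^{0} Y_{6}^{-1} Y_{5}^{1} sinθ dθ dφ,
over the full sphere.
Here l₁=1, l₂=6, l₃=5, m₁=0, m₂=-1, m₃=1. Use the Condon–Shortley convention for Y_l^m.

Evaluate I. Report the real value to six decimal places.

-0.241725

Checks pass: Σm=0; 12 even; l₃=5∈[5,7].
(2·1+1)(2·6+1)(2·5+1) = 429
Δ: 2! 0! 10! / 13! → 1/858
sum: t=1:−1/14400 = -1/14400
3j²(1 6 5; 0 0 0) = Δ·Π!·Σ² = 6/143  (sign +1)
sum: t=1:−1/17280 = -1/17280
3j²(1 6 5; 0 -1 1) = Δ·Π!·Σ² = 35/858  (sign -1)
combine: 4πI² = 429·6/143·35/858 = 105/143
take √, sign -1: I = -0.24172507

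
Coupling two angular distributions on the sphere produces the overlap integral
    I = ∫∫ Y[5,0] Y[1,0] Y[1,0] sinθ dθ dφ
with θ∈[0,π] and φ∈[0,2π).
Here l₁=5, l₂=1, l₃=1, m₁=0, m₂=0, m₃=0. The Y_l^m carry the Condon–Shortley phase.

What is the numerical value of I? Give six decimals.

0.000000

|5−1|≤1≤5+1 violated ⇒ I = 0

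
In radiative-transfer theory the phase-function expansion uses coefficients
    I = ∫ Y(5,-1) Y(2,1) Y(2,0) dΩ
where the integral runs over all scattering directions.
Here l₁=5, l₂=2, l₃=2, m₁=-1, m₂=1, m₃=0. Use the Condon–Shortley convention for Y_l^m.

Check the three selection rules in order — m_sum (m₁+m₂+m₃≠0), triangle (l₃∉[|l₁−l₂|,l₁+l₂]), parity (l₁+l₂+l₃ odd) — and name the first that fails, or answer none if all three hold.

triangle

azimuthal sum: -1 + 1 + 0 = 0  ✓
3 ≤ 2 ≤ 7 (triangle on l)  ✗
L = 5 + 2 + 2 = 9 (odd)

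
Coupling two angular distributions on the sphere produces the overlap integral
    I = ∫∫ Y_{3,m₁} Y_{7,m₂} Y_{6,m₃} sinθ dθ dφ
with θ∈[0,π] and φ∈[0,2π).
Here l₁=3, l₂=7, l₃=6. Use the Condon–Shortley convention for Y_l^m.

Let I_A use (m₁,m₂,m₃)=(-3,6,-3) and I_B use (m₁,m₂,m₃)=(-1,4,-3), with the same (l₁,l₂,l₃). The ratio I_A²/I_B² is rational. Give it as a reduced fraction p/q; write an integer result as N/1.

Shared (l₁,l₂,l₃)=(3,7,6): N and (l;000)² cancel in I_A²/I_B².
A: Δ = 4!·2!·10!/17! = 1/2042040; Racah Σ t=4..4: t=4:+1/17418240 = 1/17418240; ⇒ 3j(3 7 6; -3 6 -3)² = 15/952, sgn -1
B: Δ = 4!·2!·10!/17! = 1/2042040; Racah Σ t=2..4: t=2:+1/2903040 t=3:−1/483840 t=4:+1/1451520 = -1/967680; ⇒ 3j(3 7 6; -1 4 -3)² = 81/6188, sgn +1
I_A²/I_B² = (15/952)/(81/6188) = 65/54

65/54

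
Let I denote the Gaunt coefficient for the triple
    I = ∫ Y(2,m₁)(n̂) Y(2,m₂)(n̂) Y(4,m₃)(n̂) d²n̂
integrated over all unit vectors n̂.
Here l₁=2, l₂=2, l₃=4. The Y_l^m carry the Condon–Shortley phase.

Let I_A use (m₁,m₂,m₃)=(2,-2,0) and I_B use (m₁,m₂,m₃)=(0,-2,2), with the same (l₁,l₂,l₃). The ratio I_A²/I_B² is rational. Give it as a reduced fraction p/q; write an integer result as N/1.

Shared (l₁,l₂,l₃)=(2,2,4): N and (l;000)² cancel in I_A²/I_B².
A: Δ = 0!·4!·4!/9! = 1/630; Racah Σ t=0..0: t=0:+1/576 = 1/576; ⇒ 3j(2 2 4; 2 -2 0)² = 1/630, sgn +1
B: Δ = 0!·4!·4!/9! = 1/630; Racah Σ t=0..0: t=0:+1/96 = 1/96; ⇒ 3j(2 2 4; 0 -2 2)² = 1/42, sgn +1
I_A²/I_B² = (1/630)/(1/42) = 1/15

1/15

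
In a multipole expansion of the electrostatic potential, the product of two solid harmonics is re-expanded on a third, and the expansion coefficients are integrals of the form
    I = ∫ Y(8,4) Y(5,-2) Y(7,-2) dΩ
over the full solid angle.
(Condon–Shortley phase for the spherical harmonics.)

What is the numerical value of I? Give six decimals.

0.088855

Checks pass: Σm=0; 20 even; l₃=7∈[3,13].
(2·8+1)(2·5+1)(2·7+1) = 2805
Δ: 6! 10! 4! / 21! → 1/814773960
sum: t=1:−1/87091200 t=2:+1/4976640 t=3:−1/2073600 t=4:+1/4976640 t=5:−1/87091200 = -1/9676800
3j²(8 5 7; 0 0 0) = Δ·Π!·Σ² = 360/46189  (sign +1)
sum: t=0:+1/74649600 t=1:−1/14515200 t=2:+1/23224320 t=3:−1/313528320 = -7/447897600
3j²(8 5 7; 4 -2 -2) = Δ·Π!·Σ² = 343/75582  (sign +1)
combine: 4πI² = 2805·360/46189·343/75582 = 102900/1037153
take √, sign +1: I = 0.08885489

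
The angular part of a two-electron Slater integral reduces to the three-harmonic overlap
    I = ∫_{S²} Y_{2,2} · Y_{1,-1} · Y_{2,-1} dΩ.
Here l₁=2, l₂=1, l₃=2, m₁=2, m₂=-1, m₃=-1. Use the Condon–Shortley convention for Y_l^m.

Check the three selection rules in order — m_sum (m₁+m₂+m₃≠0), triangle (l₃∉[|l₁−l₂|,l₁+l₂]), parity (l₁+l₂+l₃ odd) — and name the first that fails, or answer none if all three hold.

azimuthal sum: 2 − 1 − 1 = 0  ✓
1 ≤ 2 ≤ 3 (triangle on l)  ✓
L = 2 + 1 + 2 = 5 (odd)  ✗

parity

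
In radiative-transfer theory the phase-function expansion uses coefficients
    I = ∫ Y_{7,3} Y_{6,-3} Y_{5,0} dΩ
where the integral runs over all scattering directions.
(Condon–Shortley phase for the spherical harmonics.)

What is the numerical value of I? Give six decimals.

m-sum 0 ✓  L=18 even ✓  1≤5≤13 ✓
Π(2lᵢ+1) = 15×13×11 = 2145
triangle coeff Δ(7,6,5) = 1/174594420
Σ_t [2,6]: t=2:+1/4147200 t=3:−1/207360 t=4:+1/82944 t=5:−1/207360 t=6:+1/4147200 = 1/345600
(3j)²=420/46189 [(7 6 5; 0 0 0)], sign=-1
Σ_t [0,3]: t=0:+1/11612160 t=1:−1/725760 t=2:+1/414720 t=3:−1/2073600 = 37/58060800
(3j)²=4107/646646 [(7 6 5; 3 -3 0)], sign=-1
⇒ 4πI² = 1848150/14919047
I = (+1)√(1848150/14919047/(4π)) = 0.09928717

0.099287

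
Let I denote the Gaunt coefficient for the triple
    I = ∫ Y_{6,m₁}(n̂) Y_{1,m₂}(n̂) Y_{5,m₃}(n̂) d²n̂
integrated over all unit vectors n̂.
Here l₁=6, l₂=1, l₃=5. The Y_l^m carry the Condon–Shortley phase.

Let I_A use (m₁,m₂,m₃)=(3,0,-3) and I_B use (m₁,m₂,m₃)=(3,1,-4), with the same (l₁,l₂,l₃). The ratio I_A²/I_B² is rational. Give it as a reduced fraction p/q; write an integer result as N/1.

Same 6,1,5: normalisation and zero-m 3j drop out of the ratio.
A: Δ: 2! 10! 0! / 13! → 1/858; sum: t=1:−1/80640 = -1/80640; 3j²(6 1 5; 3 0 -3) = Δ·Π!·Σ² = 9/286  (sign -1)
B: Δ: 2! 10! 0! / 13! → 1/858; sum: t=2:+1/725760 = 1/725760; 3j²(6 1 5; 3 1 -4) = Δ·Π!·Σ² = 1/286  (sign -1)
I_A²/I_B² = (9/286)/(1/286) = 9/1

9/1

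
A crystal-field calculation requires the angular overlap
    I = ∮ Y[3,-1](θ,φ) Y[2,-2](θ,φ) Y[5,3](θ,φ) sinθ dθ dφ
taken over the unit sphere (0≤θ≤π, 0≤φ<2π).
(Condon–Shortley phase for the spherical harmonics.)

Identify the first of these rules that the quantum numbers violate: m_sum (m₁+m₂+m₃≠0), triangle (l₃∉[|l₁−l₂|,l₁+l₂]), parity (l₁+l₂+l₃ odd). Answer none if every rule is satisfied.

Σmᵢ = 0  ✓
l₃∈[|l₁−l₂|,l₁+l₂]=[1,5], have l₃=5  ✓
Σlᵢ = 10 ⇒ even  ✓

none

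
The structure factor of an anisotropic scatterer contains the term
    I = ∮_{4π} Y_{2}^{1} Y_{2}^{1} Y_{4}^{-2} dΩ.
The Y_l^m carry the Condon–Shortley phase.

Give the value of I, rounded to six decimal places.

0.254875

Rules hold: Σm=0, L=8 even, 0≤4≤4.
N = 5·5·9 = 225
Δ = 0!·4!·4!/9! = 1/630
Racah Σ t=0..0: t=0:+1/16 = 1/16
⇒ 3j(2 2 4; 0 0 0)² = 2/35, sgn +1
Racah Σ t=0..0: t=0:+1/36 = 1/36
⇒ 3j(2 2 4; 1 1 -2)² = 4/63, sgn +1
4πI² = N·(3j₀)²·(3jₘ)² = 40/49
I = +1·√(0.816327/4π) = 0.25487487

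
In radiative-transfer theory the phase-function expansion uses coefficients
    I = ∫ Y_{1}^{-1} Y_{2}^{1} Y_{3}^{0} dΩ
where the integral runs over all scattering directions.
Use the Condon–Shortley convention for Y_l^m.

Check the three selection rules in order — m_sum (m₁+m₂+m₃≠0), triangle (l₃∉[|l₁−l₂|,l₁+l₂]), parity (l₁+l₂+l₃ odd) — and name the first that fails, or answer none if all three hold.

azimuthal sum: -1 + 1 + 0 = 0  ✓
1 ≤ 3 ≤ 3 (triangle on l)  ✓
L = 1 + 2 + 3 = 6 (even)  ✓

none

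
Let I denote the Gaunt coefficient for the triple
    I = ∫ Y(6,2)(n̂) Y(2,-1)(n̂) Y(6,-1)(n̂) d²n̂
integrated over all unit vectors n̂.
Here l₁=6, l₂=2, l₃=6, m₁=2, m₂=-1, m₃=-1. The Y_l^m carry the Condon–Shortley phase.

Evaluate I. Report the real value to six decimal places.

0.088837

m-sum 0 ✓  L=14 even ✓  4≤6≤8 ✓
Π(2lᵢ+1) = 13×5×13 = 845
triangle coeff Δ(6,2,6) = 1/90090
Σ_t [0,2]: t=0:+1/69120 t=1:−1/14400 t=2:+1/69120 = -7/172800
(3j)²=14/715 [(6 2 6; 0 0 0)], sign=-1
Σ_t [0,1]: t=0:+1/34560 t=1:−1/60480 = 1/80640
(3j)²=6/1001 [(6 2 6; 2 -1 -1)], sign=-1
⇒ 4πI² = 12/121
I = (+1)√(12/121/(4π)) = 0.08883682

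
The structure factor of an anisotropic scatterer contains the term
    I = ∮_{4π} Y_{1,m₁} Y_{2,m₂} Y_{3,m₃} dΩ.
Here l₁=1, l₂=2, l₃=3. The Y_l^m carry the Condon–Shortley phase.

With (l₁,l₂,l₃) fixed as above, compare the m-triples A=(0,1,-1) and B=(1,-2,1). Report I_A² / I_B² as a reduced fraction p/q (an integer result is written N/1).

8/1

Shared (l₁,l₂,l₃)=(1,2,3): N and (l;000)² cancel in I_A²/I_B².
A: Δ = 0!·2!·4!/7! = 1/105; Racah Σ t=0..0: t=0:+1/6 = 1/6; ⇒ 3j(1 2 3; 0 1 -1)² = 8/105, sgn +1
B: Δ = 0!·2!·4!/7! = 1/105; Racah Σ t=0..0: t=0:+1/48 = 1/48; ⇒ 3j(1 2 3; 1 -2 1)² = 1/105, sgn +1
I_A²/I_B² = (8/105)/(1/105) = 8/1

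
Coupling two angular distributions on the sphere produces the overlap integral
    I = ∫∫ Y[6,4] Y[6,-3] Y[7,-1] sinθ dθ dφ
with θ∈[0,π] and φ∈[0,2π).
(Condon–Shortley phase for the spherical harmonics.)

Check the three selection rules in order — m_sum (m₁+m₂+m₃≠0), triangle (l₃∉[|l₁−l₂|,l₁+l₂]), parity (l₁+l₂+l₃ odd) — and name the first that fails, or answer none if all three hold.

azimuthal sum: 4 − 3 − 1 = 0  ✓
0 ≤ 7 ≤ 12 (triangle on l)  ✓
L = 6 + 6 + 7 = 19 (odd)  ✗

parity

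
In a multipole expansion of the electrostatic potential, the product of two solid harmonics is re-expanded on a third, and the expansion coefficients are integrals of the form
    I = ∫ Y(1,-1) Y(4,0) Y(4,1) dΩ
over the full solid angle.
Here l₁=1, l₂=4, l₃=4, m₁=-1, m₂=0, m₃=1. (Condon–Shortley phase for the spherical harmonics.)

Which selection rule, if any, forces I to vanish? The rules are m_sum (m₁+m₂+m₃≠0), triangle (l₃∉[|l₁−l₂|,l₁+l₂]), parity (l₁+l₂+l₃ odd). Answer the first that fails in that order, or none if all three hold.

Σmᵢ = 0  ✓
l₃∈[|l₁−l₂|,l₁+l₂]=[3,5], have l₃=4  ✓
Σlᵢ = 9 ⇒ odd  ✗

parity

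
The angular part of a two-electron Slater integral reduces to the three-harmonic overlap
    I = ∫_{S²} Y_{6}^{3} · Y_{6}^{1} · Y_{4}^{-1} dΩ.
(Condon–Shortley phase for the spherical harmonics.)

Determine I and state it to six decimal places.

0.000000

m-sum = 3 + 1 − 1 = 3 ≠ 0 ⇒ I = 0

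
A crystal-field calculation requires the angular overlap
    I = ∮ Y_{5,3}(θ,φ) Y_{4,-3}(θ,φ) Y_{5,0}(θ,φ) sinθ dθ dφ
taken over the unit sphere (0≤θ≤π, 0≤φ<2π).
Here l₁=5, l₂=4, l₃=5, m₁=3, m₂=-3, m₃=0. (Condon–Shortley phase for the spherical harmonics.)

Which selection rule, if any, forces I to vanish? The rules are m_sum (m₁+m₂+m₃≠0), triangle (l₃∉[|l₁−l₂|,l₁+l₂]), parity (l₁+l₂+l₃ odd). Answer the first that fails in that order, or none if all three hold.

none

azimuthal sum: 3 − 3 + 0 = 0  ✓
1 ≤ 5 ≤ 9 (triangle on l)  ✓
L = 5 + 4 + 5 = 14 (even)  ✓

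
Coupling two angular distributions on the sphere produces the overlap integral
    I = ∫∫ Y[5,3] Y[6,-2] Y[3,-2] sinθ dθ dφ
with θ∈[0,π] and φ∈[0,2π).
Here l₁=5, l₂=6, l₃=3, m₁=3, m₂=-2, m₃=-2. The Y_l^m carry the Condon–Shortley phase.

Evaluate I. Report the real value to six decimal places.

0.000000

m-sum = 3 − 2 − 2 = -1 ≠ 0 ⇒ I = 0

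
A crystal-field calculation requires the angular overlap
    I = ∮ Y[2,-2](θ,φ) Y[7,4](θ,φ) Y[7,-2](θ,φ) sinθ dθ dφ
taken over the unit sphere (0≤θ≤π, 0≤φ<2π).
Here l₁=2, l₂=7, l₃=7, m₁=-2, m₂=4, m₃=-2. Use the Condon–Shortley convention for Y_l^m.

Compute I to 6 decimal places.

-0.163963

Rules hold: Σm=0, L=16 even, 5≤7≤9.
N = 5·15·15 = 1125
Δ = 2!·2!·12!/17! = 1/185640
Racah Σ t=0..2: t=0:+1/2419200 t=1:−1/518400 t=2:+1/2419200 = -1/907200
⇒ 3j(2 7 7; 0 0 0)² = 56/3315, sgn +1
Racah Σ t=2..2: t=2:+1/8709120 = 1/8709120
⇒ 3j(2 7 7; -2 4 -2)² = 55/3094, sgn -1
4πI² = N·(3j₀)²·(3jₘ)² = 16500/48841
I = -1·√(0.337831/4π) = -0.16396259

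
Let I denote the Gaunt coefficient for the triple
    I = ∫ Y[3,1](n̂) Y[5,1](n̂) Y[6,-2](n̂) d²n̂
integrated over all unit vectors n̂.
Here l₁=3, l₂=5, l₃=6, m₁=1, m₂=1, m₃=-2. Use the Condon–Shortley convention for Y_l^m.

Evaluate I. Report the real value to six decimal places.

Checks pass: Σm=0; 14 even; l₃=6∈[2,8].
(2·3+1)(2·5+1)(2·6+1) = 1001
Δ: 2! 4! 8! / 15! → 1/675675
sum: t=0:+1/8640 t=1:−1/2304 t=2:+1/8640 = -7/34560
3j²(3 5 6; 0 0 0) = Δ·Π!·Σ² = 7/429  (sign -1)
sum: t=0:+1/11520 t=1:−1/4320 t=2:+1/27648 = -1/9216
3j²(3 5 6; 1 1 -2) = Δ·Π!·Σ² = 2/143  (sign -1)
combine: 4πI² = 1001·7/429·2/143 = 98/429
take √, sign +1: I = 0.13482780

0.134828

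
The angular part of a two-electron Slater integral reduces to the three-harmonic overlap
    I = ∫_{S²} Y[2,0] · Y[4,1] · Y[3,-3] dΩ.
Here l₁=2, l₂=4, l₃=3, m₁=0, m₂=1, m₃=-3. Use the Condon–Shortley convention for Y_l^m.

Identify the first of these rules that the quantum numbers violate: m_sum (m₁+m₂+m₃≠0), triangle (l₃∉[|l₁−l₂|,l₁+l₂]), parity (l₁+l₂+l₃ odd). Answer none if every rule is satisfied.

m_sum

m₁+m₂+m₃ = 0 + 1 − 3 = -2  ✗
triangle: |2−4|=2 ≤ l₃=3 ≤ 2+4=6
parity: l₁+l₂+l₃ = 9 is odd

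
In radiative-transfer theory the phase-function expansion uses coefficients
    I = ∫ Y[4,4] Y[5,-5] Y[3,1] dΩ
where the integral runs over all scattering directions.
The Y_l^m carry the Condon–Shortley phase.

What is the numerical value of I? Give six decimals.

0.189625

Checks pass: Σm=0; 12 even; l₃=3∈[1,9].
(2·4+1)(2·5+1)(2·3+1) = 693
Δ: 6! 2! 4! / 13! → 1/180180
sum: t=2:+1/576 t=3:−1/144 t=4:+1/576 = -1/288
3j²(4 5 3; 0 0 0) = Δ·Π!·Σ² = 20/1001  (sign +1)
sum: t=0:+1/34560 = 1/34560
3j²(4 5 3; 4 -5 1) = Δ·Π!·Σ² = 14/429  (sign +1)
combine: 4πI² = 693·20/1001·14/429 = 840/1859
take √, sign +1: I = 0.18962475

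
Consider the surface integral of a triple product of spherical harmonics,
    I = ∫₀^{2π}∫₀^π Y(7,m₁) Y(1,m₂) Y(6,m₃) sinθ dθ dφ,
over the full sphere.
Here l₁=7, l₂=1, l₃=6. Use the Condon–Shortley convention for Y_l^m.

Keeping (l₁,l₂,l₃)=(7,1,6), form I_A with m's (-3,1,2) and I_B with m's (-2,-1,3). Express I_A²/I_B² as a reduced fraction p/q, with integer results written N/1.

9/2

Shared (l₁,l₂,l₃)=(7,1,6): N and (l;000)² cancel in I_A²/I_B².
A: Δ = 2!·12!·0!/15! = 1/1365; Racah Σ t=2..2: t=2:+1/1935360 = 1/1935360; ⇒ 3j(7 1 6; -3 1 2)² = 3/91, sgn +1
B: Δ = 2!·12!·0!/15! = 1/1365; Racah Σ t=0..0: t=0:+1/4354560 = 1/4354560; ⇒ 3j(7 1 6; -2 -1 3)² = 2/273, sgn -1
I_A²/I_B² = (3/91)/(2/273) = 9/2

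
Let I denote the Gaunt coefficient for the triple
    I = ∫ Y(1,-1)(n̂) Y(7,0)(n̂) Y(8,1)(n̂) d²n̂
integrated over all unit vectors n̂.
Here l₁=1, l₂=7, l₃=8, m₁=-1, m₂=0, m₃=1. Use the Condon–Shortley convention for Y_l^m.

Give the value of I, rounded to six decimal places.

-0.183585

m-sum 0 ✓  L=16 even ✓  6≤8≤8 ✓
Π(2lᵢ+1) = 3×15×17 = 765
triangle coeff Δ(1,7,8) = 1/2040
Σ_t [0,0]: t=0:+1/25401600 = 1/25401600
(3j)²=8/255 [(1 7 8; 0 0 0)], sign=+1
Σ_t [0,0]: t=0:+1/50803200 = 1/50803200
(3j)²=3/170 [(1 7 8; -1 0 1)], sign=-1
⇒ 4πI² = 36/85
I = (-1)√(36/85/(4π)) = -0.18358486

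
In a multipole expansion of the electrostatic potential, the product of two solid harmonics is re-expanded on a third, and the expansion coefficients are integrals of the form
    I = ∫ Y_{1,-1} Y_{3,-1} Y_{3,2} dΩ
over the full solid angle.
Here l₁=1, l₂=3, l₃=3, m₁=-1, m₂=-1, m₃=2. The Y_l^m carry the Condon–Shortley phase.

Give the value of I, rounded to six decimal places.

l₁+l₂+l₃=7 is odd: 3j(l;000)=0 ⇒ I=0

0.000000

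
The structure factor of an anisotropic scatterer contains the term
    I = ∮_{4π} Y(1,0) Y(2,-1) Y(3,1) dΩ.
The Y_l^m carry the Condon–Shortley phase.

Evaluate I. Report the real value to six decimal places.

-0.233597

Checks pass: Σm=0; 6 even; l₃=3∈[1,3].
(2·1+1)(2·2+1)(2·3+1) = 105
Δ: 0! 2! 4! / 7! → 1/105
sum: t=0:+1/4 = 1/4
3j²(1 2 3; 0 0 0) = Δ·Π!·Σ² = 3/35  (sign -1)
sum: t=0:+1/6 = 1/6
3j²(1 2 3; 0 -1 1) = Δ·Π!·Σ² = 8/105  (sign +1)
combine: 4πI² = 105·3/35·8/105 = 24/35
take √, sign -1: I = -0.23359668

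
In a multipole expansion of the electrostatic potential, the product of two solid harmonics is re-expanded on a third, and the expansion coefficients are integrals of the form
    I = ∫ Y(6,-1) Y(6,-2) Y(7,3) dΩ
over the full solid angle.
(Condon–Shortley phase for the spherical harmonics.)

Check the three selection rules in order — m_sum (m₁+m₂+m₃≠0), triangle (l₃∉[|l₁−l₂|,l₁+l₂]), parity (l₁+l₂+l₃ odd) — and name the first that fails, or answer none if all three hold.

parity

Σmᵢ = 0  ✓
l₃∈[|l₁−l₂|,l₁+l₂]=[0,12], have l₃=7  ✓
Σlᵢ = 19 ⇒ odd  ✗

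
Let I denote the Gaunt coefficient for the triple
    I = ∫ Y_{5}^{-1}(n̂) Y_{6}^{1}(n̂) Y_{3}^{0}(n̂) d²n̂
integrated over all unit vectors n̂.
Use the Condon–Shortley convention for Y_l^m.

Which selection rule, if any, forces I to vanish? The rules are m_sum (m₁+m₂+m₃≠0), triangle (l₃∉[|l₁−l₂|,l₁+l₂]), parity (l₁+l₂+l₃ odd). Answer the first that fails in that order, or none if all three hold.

Σmᵢ = 0  ✓
l₃∈[|l₁−l₂|,l₁+l₂]=[1,11], have l₃=3  ✓
Σlᵢ = 14 ⇒ even  ✓

none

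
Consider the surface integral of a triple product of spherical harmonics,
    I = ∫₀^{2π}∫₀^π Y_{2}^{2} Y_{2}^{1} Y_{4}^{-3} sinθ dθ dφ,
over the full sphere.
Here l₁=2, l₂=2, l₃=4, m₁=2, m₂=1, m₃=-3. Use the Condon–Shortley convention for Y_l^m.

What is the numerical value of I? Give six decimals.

-0.238414

Rules hold: Σm=0, L=8 even, 0≤4≤4.
N = 5·5·9 = 225
Δ = 0!·4!·4!/9! = 1/630
Racah Σ t=0..0: t=0:+1/16 = 1/16
⇒ 3j(2 2 4; 0 0 0)² = 2/35, sgn +1
Racah Σ t=0..0: t=0:+1/144 = 1/144
⇒ 3j(2 2 4; 2 1 -3)² = 1/18, sgn -1
4πI² = N·(3j₀)²·(3jₘ)² = 5/7
I = -1·√(0.714286/4π) = -0.23841361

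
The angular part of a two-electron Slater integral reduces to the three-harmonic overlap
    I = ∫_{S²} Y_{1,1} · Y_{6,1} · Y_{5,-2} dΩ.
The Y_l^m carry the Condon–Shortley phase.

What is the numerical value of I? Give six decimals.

Checks pass: Σm=0; 12 even; l₃=5∈[5,7].
(2·1+1)(2·6+1)(2·5+1) = 429
Δ: 2! 0! 10! / 13! → 1/858
sum: t=1:−1/14400 = -1/14400
3j²(1 6 5; 0 0 0) = Δ·Π!·Σ² = 6/143  (sign +1)
sum: t=0:+1/60480 = 1/60480
3j²(1 6 5; 1 1 -2) = Δ·Π!·Σ² = 5/429  (sign -1)
combine: 4πI² = 429·6/143·5/429 = 30/143
take √, sign -1: I = -0.12920749

-0.129207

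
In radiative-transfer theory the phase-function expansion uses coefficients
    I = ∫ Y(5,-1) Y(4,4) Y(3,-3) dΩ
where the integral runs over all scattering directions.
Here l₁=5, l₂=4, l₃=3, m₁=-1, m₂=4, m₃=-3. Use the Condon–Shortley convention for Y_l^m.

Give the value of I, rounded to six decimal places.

0.050679

Rules hold: Σm=0, L=12 even, 1≤3≤9.
N = 11·9·7 = 693
Δ = 6!·4!·2!/13! = 1/180180
Racah Σ t=2..4: t=2:+1/576 t=3:−1/144 t=4:+1/576 = -1/288
⇒ 3j(5 4 3; 0 0 0)² = 20/1001, sgn +1
Racah Σ t=6..6: t=6:+1/34560 = 1/34560
⇒ 3j(5 4 3; -1 4 -3)² = 1/429, sgn +1
4πI² = N·(3j₀)²·(3jₘ)² = 60/1859
I = +1·√(0.0322754/4π) = 0.05067935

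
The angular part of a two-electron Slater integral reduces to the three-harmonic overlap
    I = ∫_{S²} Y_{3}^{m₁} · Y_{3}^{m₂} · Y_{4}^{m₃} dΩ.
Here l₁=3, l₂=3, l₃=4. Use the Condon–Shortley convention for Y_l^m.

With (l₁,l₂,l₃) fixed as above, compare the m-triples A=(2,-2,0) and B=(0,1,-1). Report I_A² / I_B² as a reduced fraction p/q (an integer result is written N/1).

49/15

Same 3,3,4: normalisation and zero-m 3j drop out of the ratio.
A: Δ: 2! 4! 4! / 11! → 1/34650; sum: t=0:+1/72 t=1:−1/576 = 7/576; 3j²(3 3 4; 2 -2 0) = Δ·Π!·Σ² = 7/198  (sign +1)
B: Δ: 2! 4! 4! / 11! → 1/34650; sum: t=0:+1/288 t=1:−1/24 t=2:+1/48 = -5/288; 3j²(3 3 4; 0 1 -1) = Δ·Π!·Σ² = 5/462  (sign +1)
I_A²/I_B² = (7/198)/(5/462) = 49/15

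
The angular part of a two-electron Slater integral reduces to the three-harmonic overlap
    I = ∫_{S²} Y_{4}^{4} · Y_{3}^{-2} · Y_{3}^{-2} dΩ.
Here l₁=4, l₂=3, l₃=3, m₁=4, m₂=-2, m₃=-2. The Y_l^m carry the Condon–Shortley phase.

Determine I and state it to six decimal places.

Checks pass: Σm=0; 10 even; l₃=3∈[1,7].
(2·4+1)(2·3+1)(2·3+1) = 441
Δ: 4! 4! 2! / 11! → 1/34650
sum: t=1:−1/72 t=2:+1/16 t=3:−1/72 = 5/144
3j²(4 3 3; 0 0 0) = Δ·Π!·Σ² = 2/77  (sign -1)
sum: t=0:+1/576 = 1/576
3j²(4 3 3; 4 -2 -2) = Δ·Π!·Σ² = 5/99  (sign -1)
combine: 4πI² = 441·2/77·5/99 = 70/121
take √, sign +1: I = 0.21456131

0.214561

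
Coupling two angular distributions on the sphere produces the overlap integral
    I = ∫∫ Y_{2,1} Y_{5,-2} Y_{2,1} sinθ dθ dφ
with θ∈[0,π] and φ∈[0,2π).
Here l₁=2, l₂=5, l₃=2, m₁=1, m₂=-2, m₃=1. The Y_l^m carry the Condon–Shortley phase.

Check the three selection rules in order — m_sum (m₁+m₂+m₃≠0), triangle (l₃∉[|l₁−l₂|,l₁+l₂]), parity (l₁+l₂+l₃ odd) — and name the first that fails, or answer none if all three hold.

Σmᵢ = 0  ✓
l₃∈[|l₁−l₂|,l₁+l₂]=[3,7], have l₃=2  ✗
Σlᵢ = 9 ⇒ odd

triangle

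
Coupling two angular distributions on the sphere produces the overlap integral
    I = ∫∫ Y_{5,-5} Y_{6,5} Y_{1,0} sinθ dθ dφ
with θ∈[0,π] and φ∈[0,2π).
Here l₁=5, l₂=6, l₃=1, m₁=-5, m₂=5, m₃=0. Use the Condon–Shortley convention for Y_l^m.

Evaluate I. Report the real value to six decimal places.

Checks pass: Σm=0; 12 even; l₃=1∈[1,11].
(2·5+1)(2·6+1)(2·1+1) = 429
Δ: 10! 0! 2! / 13! → 1/858
sum: t=5:−1/14400 = -1/14400
3j²(5 6 1; 0 0 0) = Δ·Π!·Σ² = 6/143  (sign +1)
sum: t=10:+1/3628800 = 1/3628800
3j²(5 6 1; -5 5 0) = Δ·Π!·Σ² = 1/78  (sign -1)
combine: 4πI² = 429·6/143·1/78 = 3/13
take √, sign -1: I = -0.13551395

-0.135514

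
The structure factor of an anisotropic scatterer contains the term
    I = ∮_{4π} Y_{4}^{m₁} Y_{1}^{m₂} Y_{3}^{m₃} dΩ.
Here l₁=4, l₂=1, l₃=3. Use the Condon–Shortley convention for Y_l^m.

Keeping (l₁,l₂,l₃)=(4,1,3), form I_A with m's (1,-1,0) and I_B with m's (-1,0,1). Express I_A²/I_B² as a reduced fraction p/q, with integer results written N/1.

2/3

l's match ⇒ only the (l;m) 3-j factors differ between A and B.
A: triangle coeff Δ(4,1,3) = 1/252; Σ_t [0,0]: t=0:+1/72 = 1/72; (3j)²=5/126 [(4 1 3; 1 -1 0)], sign=-1
B: triangle coeff Δ(4,1,3) = 1/252; Σ_t [1,1]: t=1:−1/48 = -1/48; (3j)²=5/84 [(4 1 3; -1 0 1)], sign=-1
I_A²/I_B² = (5/126)/(5/84) = 2/3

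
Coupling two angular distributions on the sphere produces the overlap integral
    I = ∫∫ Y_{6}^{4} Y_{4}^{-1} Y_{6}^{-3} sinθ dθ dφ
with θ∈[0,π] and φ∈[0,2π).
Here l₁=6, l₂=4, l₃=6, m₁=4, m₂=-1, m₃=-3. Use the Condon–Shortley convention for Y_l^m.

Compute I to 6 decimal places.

0.077598

Checks pass: Σm=0; 16 even; l₃=6∈[2,10].
(2·6+1)(2·4+1)(2·6+1) = 1521
Δ: 4! 8! 4! / 17! → 1/15315300
sum: t=0:+1/829440 t=1:−1/25920 t=2:+1/9216 t=3:−1/25920 t=4:+1/829440 = 7/207360
3j²(6 4 6; 0 0 0) = Δ·Π!·Σ² = 28/2431  (sign +1)
sum: t=0:+1/207360 t=1:−1/120960 t=2:+1/967680 = -1/414720
3j²(6 4 6; 4 -1 -3) = Δ·Π!·Σ² = 21/4862  (sign +1)
combine: 4πI² = 1521·28/2431·21/4862 = 2646/34969
take √, sign +1: I = 0.07759762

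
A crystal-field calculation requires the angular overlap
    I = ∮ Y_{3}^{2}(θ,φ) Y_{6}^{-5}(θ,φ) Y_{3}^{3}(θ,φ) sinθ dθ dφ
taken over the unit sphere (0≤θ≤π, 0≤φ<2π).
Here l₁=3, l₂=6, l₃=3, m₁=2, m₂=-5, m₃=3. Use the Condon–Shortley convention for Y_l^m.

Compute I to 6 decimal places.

-0.254801

Checks pass: Σm=0; 12 even; l₃=3∈[3,9].
(2·3+1)(2·6+1)(2·3+1) = 637
Δ: 6! 0! 6! / 13! → 1/12012
sum: t=3:−1/1296 = -1/1296
3j²(3 6 3; 0 0 0) = Δ·Π!·Σ² = 100/3003  (sign +1)
sum: t=1:−1/86400 = -1/86400
3j²(3 6 3; 2 -5 3) = Δ·Π!·Σ² = 1/26  (sign -1)
combine: 4πI² = 637·100/3003·1/26 = 350/429
take √, sign -1: I = -0.25480060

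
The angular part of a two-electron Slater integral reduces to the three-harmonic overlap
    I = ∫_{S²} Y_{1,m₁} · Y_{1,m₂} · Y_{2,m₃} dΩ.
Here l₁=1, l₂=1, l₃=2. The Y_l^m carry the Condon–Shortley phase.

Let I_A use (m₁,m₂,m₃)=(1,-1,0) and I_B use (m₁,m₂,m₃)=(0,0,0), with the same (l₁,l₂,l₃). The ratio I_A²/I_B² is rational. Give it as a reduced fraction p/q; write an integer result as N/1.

1/4

l's match ⇒ only the (l;m) 3-j factors differ between A and B.
A: triangle coeff Δ(1,1,2) = 1/30; Σ_t [0,0]: t=0:+1/4 = 1/4; (3j)²=1/30 [(1 1 2; 1 -1 0)], sign=+1
B: triangle coeff Δ(1,1,2) = 1/30; Σ_t [0,0]: t=0:+1/1 = 1/1; (3j)²=2/15 [(1 1 2; 0 0 0)], sign=+1
I_A²/I_B² = (1/30)/(2/15) = 1/4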